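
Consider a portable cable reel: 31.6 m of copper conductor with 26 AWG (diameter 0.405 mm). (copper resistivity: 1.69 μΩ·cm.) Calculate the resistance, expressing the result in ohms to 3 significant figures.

4.15 Ω

ρ = 1.69 μΩ·cm = 1.69×10^-8 Ω·m
A = π(0.405/2 mm)² = π(2.0250e-04 m)² = 1.288e-07 m²
R = ρL/A = (1.69×10^-8)(31.6 m)/(1.288e-07 m²) = 4.15 Ω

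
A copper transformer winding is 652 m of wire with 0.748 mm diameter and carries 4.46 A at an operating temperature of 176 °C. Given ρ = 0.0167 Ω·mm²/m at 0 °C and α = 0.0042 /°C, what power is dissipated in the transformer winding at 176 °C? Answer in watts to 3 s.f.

857 W

ρ = 0.0167 Ω·mm²/m = 1.67×10^-8 Ω·m
A = π(d/2)² = π(3.7400e-04 m)² = 4.394e-07 m²
R₍0₎ = ρL/A = (1.67×10^-8)(652)/(4.394e-07) = 24.78 Ω
R₍176₎ = R₍0₎(1 + αΔT) = 24.78 × (1 + 0.0042×176) = 43.09 Ω
P = I²R = (4.46)² × 43.09 = 857 W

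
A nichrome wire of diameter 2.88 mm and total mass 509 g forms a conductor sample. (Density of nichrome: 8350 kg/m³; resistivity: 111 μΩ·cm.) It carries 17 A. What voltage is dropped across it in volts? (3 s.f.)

27.1 V

ρ = 111 μΩ·cm = 1.11×10^-6 Ω·m
A = π(d/2)² = π(1.4400e-03 m)² = 6.5144e-06 m²
L = m/(density·A) = 0.509/(8350×6.5144e-06) = 9.357 m
R = ρL/A = (1.11×10^-6)(9.357)/(6.5144e-06) = 1.594 Ω
V = IR = 17 × 1.594 = 27.1 V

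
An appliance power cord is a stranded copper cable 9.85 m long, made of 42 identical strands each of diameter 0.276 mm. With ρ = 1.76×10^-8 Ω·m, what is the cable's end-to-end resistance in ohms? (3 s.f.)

A_strand = π(1.3800e-04 m)² = 5.983e-08 m²
R_strand = ρL/A = (1.76×10^-8)(9.85)/(5.983e-08) = 2.898 Ω
R_total = R_strand/N = 2.898/42 = 0.0690 Ω

0.0690 Ω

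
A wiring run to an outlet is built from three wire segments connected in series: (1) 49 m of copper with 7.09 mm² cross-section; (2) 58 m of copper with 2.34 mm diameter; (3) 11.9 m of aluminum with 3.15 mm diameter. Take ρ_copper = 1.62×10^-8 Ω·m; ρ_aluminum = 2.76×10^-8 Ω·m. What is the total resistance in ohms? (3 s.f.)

Seg 1: A = 7.09 mm² = 7.090e-06 m²
R_1 = (1.62×10^-8)(49)/(7.090e-06) = 0.112 Ω
Seg 2: A = π(d/2)² = π(1.1700e-03 m)² = 4.301e-06 m²
R_2 = (1.62×10^-8)(58)/(4.301e-06) = 0.2185 Ω
Seg 3: A = π(d/2)² = π(1.5750e-03 m)² = 7.793e-06 m²
R_3 = (2.76×10^-8)(11.9)/(7.793e-06) = 0.04214 Ω
R_total = R_1 + R_2 + R_3 = 0.373 Ω

0.373 Ω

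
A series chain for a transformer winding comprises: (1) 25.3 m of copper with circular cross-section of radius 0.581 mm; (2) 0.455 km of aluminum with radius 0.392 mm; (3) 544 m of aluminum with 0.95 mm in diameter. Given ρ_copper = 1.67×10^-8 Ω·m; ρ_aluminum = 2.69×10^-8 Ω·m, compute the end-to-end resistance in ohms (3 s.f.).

Seg 1: A = πr² = π(5.8100e-04 m)² = 1.060e-06 m²
R_1 = (1.67×10^-8)(25.3)/(1.060e-06) = 0.3984 Ω
Seg 2: A = πr² = π(3.9200e-04 m)² = 4.827e-07 m²
R_2 = (2.69×10^-8)(455)/(4.827e-07) = 25.35 Ω
Seg 3: A = π(d/2)² = π(4.7500e-04 m)² = 7.088e-07 m²
R_3 = (2.69×10^-8)(544)/(7.088e-07) = 20.64 Ω
R_total = R_1 + R_2 + R_3 = 46.4 Ω

46.4 Ω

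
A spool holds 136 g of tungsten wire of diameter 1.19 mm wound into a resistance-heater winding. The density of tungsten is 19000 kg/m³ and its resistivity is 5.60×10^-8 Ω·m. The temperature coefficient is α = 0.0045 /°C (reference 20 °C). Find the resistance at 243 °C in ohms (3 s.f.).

A = π(d/2)² = π(5.9500e-04 m)² = 1.1122e-06 m²
L = m/(density·A) = 0.136/(19000×1.1122e-06) = 6.436 m
R = ρL/A = (5.60×10^-8)(6.436)/(1.1122e-06) = 0.324 Ω
R(243 °C) = 0.324 × (1 + 0.0045×223) = 0.649 Ω

0.649 Ω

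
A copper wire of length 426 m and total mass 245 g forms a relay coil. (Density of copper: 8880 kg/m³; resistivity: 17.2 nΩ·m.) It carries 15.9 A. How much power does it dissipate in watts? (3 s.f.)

28600 W

ρ = 17.2 nΩ·m = 1.72×10^-8 Ω·m
A = m/(density·L) = 0.245/(8880×426) = 6.4765e-08 m²
R = ρL/A = (1.72×10^-8)(426)/(6.4765e-08) = 113.1 Ω
P = I²R = (15.9)² × 113.1 = 28600 W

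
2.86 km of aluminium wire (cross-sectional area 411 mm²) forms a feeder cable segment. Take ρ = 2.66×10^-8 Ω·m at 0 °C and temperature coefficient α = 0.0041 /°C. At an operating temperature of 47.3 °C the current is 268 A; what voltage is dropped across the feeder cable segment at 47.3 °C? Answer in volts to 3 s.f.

59.2 V

A = 411 mm² = 4.110e-04 m²
R₍0₎ = ρL/A = (2.66×10^-8)(2860)/(4.110e-04) = 0.1851 Ω
R₍47.3₎ = R₍0₎(1 + αΔT) = 0.1851 × (1 + 0.0041×47.3) = 0.221 Ω
V = IR = 268 × 0.221 = 59.2 V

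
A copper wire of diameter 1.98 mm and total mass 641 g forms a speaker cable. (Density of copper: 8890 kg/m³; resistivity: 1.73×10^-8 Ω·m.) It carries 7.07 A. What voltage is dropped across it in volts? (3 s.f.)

A = π(d/2)² = π(9.9000e-04 m)² = 3.0791e-06 m²
L = m/(density·A) = 0.641/(8890×3.0791e-06) = 23.42 m
R = ρL/A = (1.73×10^-8)(23.42)/(3.0791e-06) = 0.1316 Ω
V = IR = 7.07 × 0.1316 = 0.930 V

0.930 V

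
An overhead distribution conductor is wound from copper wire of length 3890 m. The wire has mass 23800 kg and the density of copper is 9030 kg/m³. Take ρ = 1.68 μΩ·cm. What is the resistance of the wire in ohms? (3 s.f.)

ρ = 1.68 μΩ·cm = 1.68×10^-8 Ω·m
A = m/(density·L) = 23800/(9030×3890) = 6.7755e-04 m²
R = ρL/A = (1.68×10^-8)(3890)/(6.7755e-04) = 0.0965 Ω

0.0965 Ω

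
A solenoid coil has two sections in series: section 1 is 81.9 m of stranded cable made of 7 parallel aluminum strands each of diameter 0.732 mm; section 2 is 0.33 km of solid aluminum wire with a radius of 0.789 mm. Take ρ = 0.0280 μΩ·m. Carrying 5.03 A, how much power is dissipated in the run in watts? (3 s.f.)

139 W

ρ = 0.0280 μΩ·m = 2.80×10^-8 Ω·m
Section 1: A_strand = π(3.6600e-04)² = 4.208e-07 m²; R₁ = ρL/(N·A_s) = (2.80×10^-8)(81.9)/(7×4.208e-07) = 0.7785 Ω
Section 2: A = πr² = π(7.8900e-04 m)² = 1.956e-06 m²
R₂ = (2.80×10^-8)(330)/(1.956e-06) = 4.725 Ω
R = R₁ + R₂ = 5.503 Ω
P = I²R = (5.03)² × 5.503 = 139 W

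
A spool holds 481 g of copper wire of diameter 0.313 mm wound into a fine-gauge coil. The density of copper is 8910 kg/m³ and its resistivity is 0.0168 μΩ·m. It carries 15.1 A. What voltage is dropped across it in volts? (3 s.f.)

2310 V

ρ = 0.0168 μΩ·m = 1.68×10^-8 Ω·m
A = π(d/2)² = π(1.5650e-04 m)² = 7.6945e-08 m²
L = m/(density·A) = 0.481/(8910×7.6945e-08) = 701.6 m
R = ρL/A = (1.68×10^-8)(701.6)/(7.6945e-08) = 153.2 Ω
V = IR = 15.1 × 153.2 = 2310 V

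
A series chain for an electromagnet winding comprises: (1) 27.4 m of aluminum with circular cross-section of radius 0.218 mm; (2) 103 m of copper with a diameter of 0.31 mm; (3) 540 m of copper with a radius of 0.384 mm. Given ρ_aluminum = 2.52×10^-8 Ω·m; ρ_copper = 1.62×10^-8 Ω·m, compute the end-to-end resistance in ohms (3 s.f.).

45.6 Ω

Seg 1: A = πr² = π(2.1800e-04 m)² = 1.493e-07 m²
R_1 = (2.52×10^-8)(27.4)/(1.493e-07) = 4.625 Ω
Seg 2: A = π(d/2)² = π(1.5500e-04 m)² = 7.548e-08 m²
R_2 = (1.62×10^-8)(103)/(7.548e-08) = 22.11 Ω
Seg 3: A = πr² = π(3.8400e-04 m)² = 4.632e-07 m²
R_3 = (1.62×10^-8)(540)/(4.632e-07) = 18.88 Ω
R_total = R_1 + R_2 + R_3 = 45.6 Ω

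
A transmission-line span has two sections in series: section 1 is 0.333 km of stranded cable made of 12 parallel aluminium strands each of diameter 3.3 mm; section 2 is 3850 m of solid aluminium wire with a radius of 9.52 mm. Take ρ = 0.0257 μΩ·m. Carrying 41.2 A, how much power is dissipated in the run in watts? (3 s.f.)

ρ = 0.0257 μΩ·m = 2.57×10^-8 Ω·m
Section 1: A_strand = π(1.6500e-03)² = 8.553e-06 m²; R₁ = ρL/(N·A_s) = (2.57×10^-8)(333)/(12×8.553e-06) = 0.08338 Ω
Section 2: A = πr² = π(9.5200e-03 m)² = 2.847e-04 m²
R₂ = (2.57×10^-8)(3850)/(2.847e-04) = 0.3475 Ω
R = R₁ + R₂ = 0.4309 Ω
P = I²R = (41.2)² × 0.4309 = 731 W

731 W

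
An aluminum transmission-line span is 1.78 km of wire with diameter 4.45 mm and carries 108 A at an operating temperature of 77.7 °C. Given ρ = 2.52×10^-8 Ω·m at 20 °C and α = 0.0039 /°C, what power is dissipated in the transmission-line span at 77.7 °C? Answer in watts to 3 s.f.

A = π(d/2)² = π(2.2250e-03 m)² = 1.555e-05 m²
R₍20₎ = ρL/A = (2.52×10^-8)(1780)/(1.555e-05) = 2.884 Ω
R₍77.7₎ = R₍20₎(1 + αΔT) = 2.884 × (1 + 0.0039×57.7) = 3.533 Ω
P = I²R = (108)² × 3.533 = 41200 W

41200 W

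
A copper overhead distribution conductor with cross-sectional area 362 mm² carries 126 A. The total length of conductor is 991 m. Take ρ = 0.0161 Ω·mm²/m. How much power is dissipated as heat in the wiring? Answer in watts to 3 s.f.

700 W

ρ = 0.0161 Ω·mm²/m = 1.61×10^-8 Ω·m
A = 362 mm² = 3.620e-04 m²
R = ρL/A = (1.61×10^-8)(991)/(3.620e-04) = 0.04407 Ω
P = I²R = (126)² × 0.04407 = 700 W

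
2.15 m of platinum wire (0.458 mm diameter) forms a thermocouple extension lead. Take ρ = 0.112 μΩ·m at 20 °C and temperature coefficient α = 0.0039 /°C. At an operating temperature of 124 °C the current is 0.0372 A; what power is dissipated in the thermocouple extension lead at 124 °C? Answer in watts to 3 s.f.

0.00284 W

ρ = 0.112 μΩ·m = 1.12×10^-7 Ω·m
A = π(d/2)² = π(2.2900e-04 m)² = 1.647e-07 m²
R₍20₎ = ρL/A = (1.12×10^-7)(2.15)/(1.647e-07) = 1.462 Ω
R₍124₎ = R₍20₎(1 + αΔT) = 1.462 × (1 + 0.0039×104) = 2.054 Ω
P = I²R = (0.0372)² × 2.054 = 0.00284 W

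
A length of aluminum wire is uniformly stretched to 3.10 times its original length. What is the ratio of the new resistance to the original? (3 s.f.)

Volume constant ⇒ A' = A/k with k = 3.1. R' = ρ(kL)/(A/k) = k²R.
Factor = 9.61

9.61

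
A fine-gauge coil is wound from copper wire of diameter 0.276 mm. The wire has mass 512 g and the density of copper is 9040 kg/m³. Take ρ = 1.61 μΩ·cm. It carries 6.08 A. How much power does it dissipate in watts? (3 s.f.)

9420 W

ρ = 1.61 μΩ·cm = 1.61×10^-8 Ω·m
A = π(d/2)² = π(1.3800e-04 m)² = 5.9828e-08 m²
L = m/(density·A) = 0.512/(9040×5.9828e-08) = 946.7 m
R = ρL/A = (1.61×10^-8)(946.7)/(5.9828e-08) = 254.7 Ω
P = I²R = (6.08)² × 254.7 = 9420 W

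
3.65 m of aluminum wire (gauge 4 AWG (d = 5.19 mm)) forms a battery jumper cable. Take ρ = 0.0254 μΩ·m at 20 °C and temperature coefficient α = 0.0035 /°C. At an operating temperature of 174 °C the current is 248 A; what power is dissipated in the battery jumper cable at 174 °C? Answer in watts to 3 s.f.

415 W

ρ = 0.0254 μΩ·m = 2.54×10^-8 Ω·m
A = π(5.19/2 mm)² = π(2.5950e-03 m)² = 2.116e-05 m²
R₍20₎ = ρL/A = (2.54×10^-8)(3.65)/(2.116e-05) = 0.004382 Ω
R₍174₎ = R₍20₎(1 + αΔT) = 0.004382 × (1 + 0.0035×154) = 0.006744 Ω
P = I²R = (248)² × 0.006744 = 415 W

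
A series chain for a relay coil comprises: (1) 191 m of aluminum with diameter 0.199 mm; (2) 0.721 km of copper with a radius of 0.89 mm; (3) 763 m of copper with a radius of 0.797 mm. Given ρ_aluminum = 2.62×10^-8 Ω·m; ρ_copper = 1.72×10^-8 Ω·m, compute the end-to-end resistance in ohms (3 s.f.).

172 Ω

Seg 1: A = π(d/2)² = π(9.9500e-05 m)² = 3.110e-08 m²
R_1 = (2.62×10^-8)(191)/(3.110e-08) = 160.9 Ω
Seg 2: A = πr² = π(8.9000e-04 m)² = 2.488e-06 m²
R_2 = (1.72×10^-8)(721)/(2.488e-06) = 4.983 Ω
Seg 3: A = πr² = π(7.9700e-04 m)² = 1.996e-06 m²
R_3 = (1.72×10^-8)(763)/(1.996e-06) = 6.576 Ω
R_total = R_1 + R_2 + R_3 = 172 Ω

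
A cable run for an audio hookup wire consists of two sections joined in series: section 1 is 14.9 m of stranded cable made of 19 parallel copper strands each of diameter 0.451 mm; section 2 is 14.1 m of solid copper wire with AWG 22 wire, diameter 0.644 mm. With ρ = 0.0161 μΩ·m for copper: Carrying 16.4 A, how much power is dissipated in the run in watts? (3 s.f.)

ρ = 0.0161 μΩ·m = 1.61×10^-8 Ω·m
Section 1: A_strand = π(2.2550e-04)² = 1.598e-07 m²; R₁ = ρL/(N·A_s) = (1.61×10^-8)(14.9)/(19×1.598e-07) = 0.07903 Ω
Section 2: A = π(0.644/2 mm)² = π(3.2200e-04 m)² = 3.257e-07 m²
R₂ = (1.61×10^-8)(14.1)/(3.257e-07) = 0.6969 Ω
R = R₁ + R₂ = 0.776 Ω
P = I²R = (16.4)² × 0.776 = 209 W

209 W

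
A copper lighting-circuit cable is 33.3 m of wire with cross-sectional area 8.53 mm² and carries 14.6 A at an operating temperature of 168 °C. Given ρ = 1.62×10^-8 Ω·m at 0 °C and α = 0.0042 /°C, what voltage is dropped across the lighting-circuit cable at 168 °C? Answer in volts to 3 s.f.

1.57 V

A = 8.53 mm² = 8.530e-06 m²
R₍0₎ = ρL/A = (1.62×10^-8)(33.3)/(8.530e-06) = 0.06324 Ω
R₍168₎ = R₍0₎(1 + αΔT) = 0.06324 × (1 + 0.0042×168) = 0.1079 Ω
V = IR = 14.6 × 0.1079 = 1.57 V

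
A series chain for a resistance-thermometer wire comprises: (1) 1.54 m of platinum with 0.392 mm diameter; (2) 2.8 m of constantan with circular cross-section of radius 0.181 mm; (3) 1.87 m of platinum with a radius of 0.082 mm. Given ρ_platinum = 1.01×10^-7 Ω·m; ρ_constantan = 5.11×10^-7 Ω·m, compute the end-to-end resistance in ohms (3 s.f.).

24.1 Ω

Seg 1: A = π(d/2)² = π(1.9600e-04 m)² = 1.207e-07 m²
R_1 = (1.01×10^-7)(1.54)/(1.207e-07) = 1.289 Ω
Seg 2: A = πr² = π(1.8100e-04 m)² = 1.029e-07 m²
R_2 = (5.11×10^-7)(2.8)/(1.029e-07) = 13.9 Ω
Seg 3: A = πr² = π(8.2000e-05 m)² = 2.112e-08 m²
R_3 = (1.01×10^-7)(1.87)/(2.112e-08) = 8.941 Ω
R_total = R_1 + R_2 + R_3 = 24.1 Ω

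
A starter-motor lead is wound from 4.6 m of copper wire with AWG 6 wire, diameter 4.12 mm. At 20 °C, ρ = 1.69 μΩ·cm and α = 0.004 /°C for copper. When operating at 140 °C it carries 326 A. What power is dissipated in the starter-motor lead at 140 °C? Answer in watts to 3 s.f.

917 W

ρ = 1.69 μΩ·cm = 1.69×10^-8 Ω·m
A = π(4.12/2 mm)² = π(2.0600e-03 m)² = 1.333e-05 m²
R₍20₎ = ρL/A = (1.69×10^-8)(4.6)/(1.333e-05) = 0.005831 Ω
R₍140₎ = R₍20₎(1 + αΔT) = 0.005831 × (1 + 0.004×120) = 0.00863 Ω
P = I²R = (326)² × 0.00863 = 917 W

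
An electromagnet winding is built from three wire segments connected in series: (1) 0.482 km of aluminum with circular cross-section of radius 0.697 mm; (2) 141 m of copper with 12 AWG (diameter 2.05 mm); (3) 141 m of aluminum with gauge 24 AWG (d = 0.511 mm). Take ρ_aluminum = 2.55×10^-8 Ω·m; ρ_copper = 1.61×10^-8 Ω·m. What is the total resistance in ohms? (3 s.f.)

26.3 Ω

Seg 1: A = πr² = π(6.9700e-04 m)² = 1.526e-06 m²
R_1 = (2.55×10^-8)(482)/(1.526e-06) = 8.053 Ω
Seg 2: A = π(2.05/2 mm)² = π(1.0250e-03 m)² = 3.301e-06 m²
R_2 = (1.61×10^-8)(141)/(3.301e-06) = 0.6878 Ω
Seg 3: A = π(0.511/2 mm)² = π(2.5550e-04 m)² = 2.051e-07 m²
R_3 = (2.55×10^-8)(141)/(2.051e-07) = 17.53 Ω
R_total = R_1 + R_2 + R_3 = 26.3 Ω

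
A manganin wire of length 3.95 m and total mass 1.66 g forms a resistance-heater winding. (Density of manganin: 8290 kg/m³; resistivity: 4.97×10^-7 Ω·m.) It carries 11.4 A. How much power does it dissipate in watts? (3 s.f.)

A = m/(density·L) = 0.00166/(8290×3.95) = 5.0694e-08 m²
R = ρL/A = (4.97×10^-7)(3.95)/(5.0694e-08) = 38.73 Ω
P = I²R = (11.4)² × 38.73 = 5030 W

5030 W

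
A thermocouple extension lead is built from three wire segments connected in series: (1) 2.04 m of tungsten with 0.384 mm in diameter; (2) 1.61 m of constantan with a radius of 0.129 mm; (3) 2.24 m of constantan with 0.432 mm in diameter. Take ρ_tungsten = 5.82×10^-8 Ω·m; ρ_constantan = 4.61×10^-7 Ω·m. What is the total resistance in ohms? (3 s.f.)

22.3 Ω

Seg 1: A = π(d/2)² = π(1.9200e-04 m)² = 1.158e-07 m²
R_1 = (5.82×10^-8)(2.04)/(1.158e-07) = 1.025 Ω
Seg 2: A = πr² = π(1.2900e-04 m)² = 5.228e-08 m²
R_2 = (4.61×10^-7)(1.61)/(5.228e-08) = 14.2 Ω
Seg 3: A = π(d/2)² = π(2.1600e-04 m)² = 1.466e-07 m²
R_3 = (4.61×10^-7)(2.24)/(1.466e-07) = 7.045 Ω
R_total = R_1 + R_2 + R_3 = 22.3 Ω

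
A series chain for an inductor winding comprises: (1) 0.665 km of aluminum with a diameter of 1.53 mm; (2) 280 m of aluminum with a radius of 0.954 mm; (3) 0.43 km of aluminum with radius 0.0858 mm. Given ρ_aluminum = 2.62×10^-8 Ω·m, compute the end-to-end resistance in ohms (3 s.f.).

499 Ω

Seg 1: A = π(d/2)² = π(7.6500e-04 m)² = 1.839e-06 m²
R_1 = (2.62×10^-8)(665)/(1.839e-06) = 9.477 Ω
Seg 2: A = πr² = π(9.5400e-04 m)² = 2.859e-06 m²
R_2 = (2.62×10^-8)(280)/(2.859e-06) = 2.566 Ω
Seg 3: A = πr² = π(8.5800e-05 m)² = 2.313e-08 m²
R_3 = (2.62×10^-8)(430)/(2.313e-08) = 487.1 Ω
R_total = R_1 + R_2 + R_3 = 499 Ω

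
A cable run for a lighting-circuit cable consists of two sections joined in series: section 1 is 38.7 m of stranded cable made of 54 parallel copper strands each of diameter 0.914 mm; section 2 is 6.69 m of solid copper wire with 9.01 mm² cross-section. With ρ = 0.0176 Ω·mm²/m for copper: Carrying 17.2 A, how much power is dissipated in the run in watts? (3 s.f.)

9.55 W

ρ = 0.0176 Ω·mm²/m = 1.76×10^-8 Ω·m
Section 1: A_strand = π(4.5700e-04)² = 6.561e-07 m²; R₁ = ρL/(N·A_s) = (1.76×10^-8)(38.7)/(54×6.561e-07) = 0.01922 Ω
Section 2: A = 9.01 mm² = 9.010e-06 m²
R₂ = (1.76×10^-8)(6.69)/(9.010e-06) = 0.01307 Ω
R = R₁ + R₂ = 0.03229 Ω
P = I²R = (17.2)² × 0.03229 = 9.55 W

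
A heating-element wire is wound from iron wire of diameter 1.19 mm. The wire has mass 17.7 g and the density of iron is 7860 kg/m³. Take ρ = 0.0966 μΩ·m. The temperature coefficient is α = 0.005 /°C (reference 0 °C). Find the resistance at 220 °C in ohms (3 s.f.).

ρ = 0.0966 μΩ·m = 9.66×10^-8 Ω·m
A = π(d/2)² = π(5.9500e-04 m)² = 1.1122e-06 m²
L = m/(density·A) = 0.0177/(7860×1.1122e-06) = 2.025 m
R = ρL/A = (9.66×10^-8)(2.025)/(1.1122e-06) = 0.1759 Ω
R(220 °C) = 0.1759 × (1 + 0.005×220) = 0.369 Ω

0.369 Ω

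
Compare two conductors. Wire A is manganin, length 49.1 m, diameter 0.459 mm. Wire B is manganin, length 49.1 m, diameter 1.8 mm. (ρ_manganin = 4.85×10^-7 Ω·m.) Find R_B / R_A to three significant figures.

0.0650

R ∝ ρL/d², so R_B/R_A = (d_A/d_B)²
= (0.459/1.8)² = 0.0650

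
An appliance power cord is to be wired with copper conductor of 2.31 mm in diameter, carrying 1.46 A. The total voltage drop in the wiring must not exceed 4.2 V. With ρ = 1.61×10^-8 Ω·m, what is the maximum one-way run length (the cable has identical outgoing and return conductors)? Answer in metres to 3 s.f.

A = π(d/2)² = π(1.1550e-03 m)² = 4.191e-06 m²
L_max = V_max·A/(2·ρI) = (4.2)(4.191e-06)/(2×1.61×10^-8×1.46) = 374 m

374 m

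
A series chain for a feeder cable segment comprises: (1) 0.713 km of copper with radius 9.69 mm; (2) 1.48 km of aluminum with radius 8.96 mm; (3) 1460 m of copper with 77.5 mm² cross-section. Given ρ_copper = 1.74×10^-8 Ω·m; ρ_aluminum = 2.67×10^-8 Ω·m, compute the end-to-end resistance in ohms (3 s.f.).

0.527 Ω

Seg 1: A = πr² = π(9.6900e-03 m)² = 2.950e-04 m²
R_1 = (1.74×10^-8)(713)/(2.950e-04) = 0.04206 Ω
Seg 2: A = πr² = π(8.9600e-03 m)² = 2.522e-04 m²
R_2 = (2.67×10^-8)(1480)/(2.522e-04) = 0.1567 Ω
Seg 3: A = 77.5 mm² = 7.750e-05 m²
R_3 = (1.74×10^-8)(1460)/(7.750e-05) = 0.3278 Ω
R_total = R_1 + R_2 + R_3 = 0.527 Ω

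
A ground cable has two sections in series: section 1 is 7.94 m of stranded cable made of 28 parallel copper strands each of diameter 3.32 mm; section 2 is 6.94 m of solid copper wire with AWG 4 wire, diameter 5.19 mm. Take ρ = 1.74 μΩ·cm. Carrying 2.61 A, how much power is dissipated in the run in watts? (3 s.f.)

ρ = 1.74 μΩ·cm = 1.74×10^-8 Ω·m
Section 1: A_strand = π(1.6600e-03)² = 8.657e-06 m²; R₁ = ρL/(N·A_s) = (1.74×10^-8)(7.94)/(28×8.657e-06) = 5.700×10^-4 Ω
Section 2: A = π(5.19/2 mm)² = π(2.5950e-03 m)² = 2.116e-05 m²
R₂ = (1.74×10^-8)(6.94)/(2.116e-05) = 0.005708 Ω
R = R₁ + R₂ = 0.006278 Ω
P = I²R = (2.61)² × 0.006278 = 0.0428 W

0.0428 W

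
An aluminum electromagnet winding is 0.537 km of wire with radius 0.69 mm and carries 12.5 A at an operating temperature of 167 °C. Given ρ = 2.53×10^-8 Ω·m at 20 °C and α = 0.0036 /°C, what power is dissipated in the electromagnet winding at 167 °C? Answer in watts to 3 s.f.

A = πr² = π(6.9000e-04 m)² = 1.496e-06 m²
R₍20₎ = ρL/A = (2.53×10^-8)(537)/(1.496e-06) = 9.083 Ω
R₍167₎ = R₍20₎(1 + αΔT) = 9.083 × (1 + 0.0036×147) = 13.89 Ω
P = I²R = (12.5)² × 13.89 = 2170 W

2170 W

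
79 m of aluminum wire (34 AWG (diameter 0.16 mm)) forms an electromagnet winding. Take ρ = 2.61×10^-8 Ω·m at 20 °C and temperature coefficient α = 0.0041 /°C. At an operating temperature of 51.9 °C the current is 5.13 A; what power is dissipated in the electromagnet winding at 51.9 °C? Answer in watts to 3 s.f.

A = π(0.16/2 mm)² = π(8.0000e-05 m)² = 2.011e-08 m²
R₍20₎ = ρL/A = (2.61×10^-8)(79)/(2.011e-08) = 102.6 Ω
R₍51.9₎ = R₍20₎(1 + αΔT) = 102.6 × (1 + 0.0041×31.9) = 116 Ω
P = I²R = (5.13)² × 116 = 3050 W

3050 W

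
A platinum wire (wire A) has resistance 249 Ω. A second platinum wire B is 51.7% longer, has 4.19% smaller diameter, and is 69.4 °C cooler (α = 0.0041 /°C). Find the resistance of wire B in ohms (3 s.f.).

R ∝ ρL/d² with ρ ∝ (1+αΔT), so R_B/R_A = (1 + 51.7/100) × (1 − 4.19/100)⁻² × (1 − 0.0041×69.4)
= 1.517 × 1.089 × 0.7155 = 1.182
R_B = 1.182 × 249 = 294 Ω

294 Ω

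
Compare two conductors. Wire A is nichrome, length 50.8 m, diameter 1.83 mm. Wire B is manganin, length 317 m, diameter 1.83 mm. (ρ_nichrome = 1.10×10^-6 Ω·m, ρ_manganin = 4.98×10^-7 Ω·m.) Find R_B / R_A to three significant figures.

2.83

R ∝ ρL/d², so R_B/R_A = (ρ_B/ρ_A) × (L_B/L_A)
= (4.98×10^-7/1.10×10^-6) × (317/50.8) = 2.83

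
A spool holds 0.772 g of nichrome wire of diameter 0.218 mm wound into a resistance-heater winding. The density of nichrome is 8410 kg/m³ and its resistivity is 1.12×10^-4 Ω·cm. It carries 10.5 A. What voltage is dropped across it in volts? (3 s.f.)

ρ = 1.12×10^-4 Ω·cm = 1.12×10^-6 Ω·m
A = π(d/2)² = π(1.0900e-04 m)² = 3.7325e-08 m²
L = m/(density·A) = 7.720×10^-4/(8410×3.7325e-08) = 2.459 m
R = ρL/A = (1.12×10^-6)(2.459)/(3.7325e-08) = 73.8 Ω
V = IR = 10.5 × 73.8 = 775 V

775 V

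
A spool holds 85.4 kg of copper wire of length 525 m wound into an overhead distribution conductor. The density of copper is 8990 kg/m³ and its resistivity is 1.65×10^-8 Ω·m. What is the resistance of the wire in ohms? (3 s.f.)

A = m/(density·L) = 85.4/(8990×525) = 1.8094e-05 m²
R = ρL/A = (1.65×10^-8)(525)/(1.8094e-05) = 0.479 Ω

0.479 Ω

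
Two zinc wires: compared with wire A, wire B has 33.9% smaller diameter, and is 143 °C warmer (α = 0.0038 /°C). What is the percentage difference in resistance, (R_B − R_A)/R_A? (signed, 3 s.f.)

R ∝ ρL/d² with ρ ∝ (1+αΔT), so R_B/R_A = (1 − 33.9/100)⁻² × (1 + 0.0038×143)
= 2.289 × 1.543 = 3.532
(R_B − R_A)/R_A = 3.532 − 1 = 253%

253%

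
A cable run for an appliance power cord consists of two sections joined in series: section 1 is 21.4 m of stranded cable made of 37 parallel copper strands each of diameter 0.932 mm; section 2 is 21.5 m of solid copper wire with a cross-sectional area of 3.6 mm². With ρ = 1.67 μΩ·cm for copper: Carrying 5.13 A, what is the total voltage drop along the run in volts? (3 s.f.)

ρ = 1.67 μΩ·cm = 1.67×10^-8 Ω·m
Section 1: A_strand = π(4.6600e-04)² = 6.822e-07 m²; R₁ = ρL/(N·A_s) = (1.67×10^-8)(21.4)/(37×6.822e-07) = 0.01416 Ω
Section 2: A = 3.6 mm² = 3.600e-06 m²
R₂ = (1.67×10^-8)(21.5)/(3.600e-06) = 0.09974 Ω
R = R₁ + R₂ = 0.1139 Ω
V = IR = 5.13 × 0.1139 = 0.584 V

0.584 V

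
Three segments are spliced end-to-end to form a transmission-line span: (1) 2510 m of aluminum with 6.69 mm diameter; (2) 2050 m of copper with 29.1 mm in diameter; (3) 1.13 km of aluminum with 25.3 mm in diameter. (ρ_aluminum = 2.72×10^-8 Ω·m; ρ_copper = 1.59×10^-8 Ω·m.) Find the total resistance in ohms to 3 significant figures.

Seg 1: A = π(d/2)² = π(3.3450e-03 m)² = 3.515e-05 m²
R_1 = (2.72×10^-8)(2510)/(3.515e-05) = 1.942 Ω
Seg 2: A = π(d/2)² = π(1.4550e-02 m)² = 6.651e-04 m²
R_2 = (1.59×10^-8)(2050)/(6.651e-04) = 0.04901 Ω
Seg 3: A = π(d/2)² = π(1.2650e-02 m)² = 5.027e-04 m²
R_3 = (2.72×10^-8)(1130)/(5.027e-04) = 0.06114 Ω
R_total = R_1 + R_2 + R_3 = 2.05 Ω

2.05 Ω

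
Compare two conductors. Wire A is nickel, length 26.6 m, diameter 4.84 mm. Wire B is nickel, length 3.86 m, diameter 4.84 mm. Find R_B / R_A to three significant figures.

R ∝ ρL/d², so R_B/R_A = (L_B/L_A)
= (3.86/26.6) = 0.145

0.145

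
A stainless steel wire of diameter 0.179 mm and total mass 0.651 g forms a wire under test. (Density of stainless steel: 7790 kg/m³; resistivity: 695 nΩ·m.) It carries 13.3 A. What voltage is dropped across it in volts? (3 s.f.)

ρ = 695 nΩ·m = 6.95×10^-7 Ω·m
A = π(d/2)² = π(8.9500e-05 m)² = 2.5165e-08 m²
L = m/(density·A) = 6.510×10^-4/(7790×2.5165e-08) = 3.321 m
R = ρL/A = (6.95×10^-7)(3.321)/(2.5165e-08) = 91.71 Ω
V = IR = 13.3 × 91.71 = 1220 V

1220 V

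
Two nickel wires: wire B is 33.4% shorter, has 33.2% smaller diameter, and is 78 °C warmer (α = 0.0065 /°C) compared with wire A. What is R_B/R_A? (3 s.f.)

2.25

R ∝ ρL/d² with ρ ∝ (1+αΔT), so R_B/R_A = (1 − 33.4/100) × (1 − 33.2/100)⁻² × (1 + 0.0065×78)
= 0.666 × 2.241 × 1.507 = 2.25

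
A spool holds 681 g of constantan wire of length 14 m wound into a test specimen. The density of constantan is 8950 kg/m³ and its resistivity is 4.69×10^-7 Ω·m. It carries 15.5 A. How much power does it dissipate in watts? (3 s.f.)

290 W

A = m/(density·L) = 0.681/(8950×14) = 5.4350e-06 m²
R = ρL/A = (4.69×10^-7)(14)/(5.4350e-06) = 1.208 Ω
P = I²R = (15.5)² × 1.208 = 290 W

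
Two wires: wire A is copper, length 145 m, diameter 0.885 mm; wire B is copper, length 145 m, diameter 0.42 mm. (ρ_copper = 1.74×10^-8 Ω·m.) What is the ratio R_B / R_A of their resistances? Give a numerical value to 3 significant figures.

R ∝ ρL/d², so R_B/R_A = (d_A/d_B)²
= (0.885/0.42)² = 4.44

4.44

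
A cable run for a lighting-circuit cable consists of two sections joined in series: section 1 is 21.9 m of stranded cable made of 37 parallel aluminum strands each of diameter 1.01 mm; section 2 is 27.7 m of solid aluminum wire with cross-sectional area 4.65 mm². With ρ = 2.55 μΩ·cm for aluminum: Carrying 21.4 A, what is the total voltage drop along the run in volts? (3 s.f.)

ρ = 2.55 μΩ·cm = 2.55×10^-8 Ω·m
Section 1: A_strand = π(5.0500e-04)² = 8.012e-07 m²; R₁ = ρL/(N·A_s) = (2.55×10^-8)(21.9)/(37×8.012e-07) = 0.01884 Ω
Section 2: A = 4.65 mm² = 4.650e-06 m²
R₂ = (2.55×10^-8)(27.7)/(4.650e-06) = 0.1519 Ω
R = R₁ + R₂ = 0.1707 Ω
V = IR = 21.4 × 0.1707 = 3.65 V

3.65 V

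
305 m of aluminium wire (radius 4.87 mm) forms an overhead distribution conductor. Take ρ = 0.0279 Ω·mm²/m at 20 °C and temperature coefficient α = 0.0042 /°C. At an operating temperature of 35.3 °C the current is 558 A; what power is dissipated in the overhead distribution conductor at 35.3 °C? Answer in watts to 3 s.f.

ρ = 0.0279 Ω·mm²/m = 2.79×10^-8 Ω·m
A = πr² = π(4.8700e-03 m)² = 7.451e-05 m²
R₍20₎ = ρL/A = (2.79×10^-8)(305)/(7.451e-05) = 0.1142 Ω
R₍35.3₎ = R₍20₎(1 + αΔT) = 0.1142 × (1 + 0.0042×15.3) = 0.1215 Ω
P = I²R = (558)² × 0.1215 = 37800 W

37800 W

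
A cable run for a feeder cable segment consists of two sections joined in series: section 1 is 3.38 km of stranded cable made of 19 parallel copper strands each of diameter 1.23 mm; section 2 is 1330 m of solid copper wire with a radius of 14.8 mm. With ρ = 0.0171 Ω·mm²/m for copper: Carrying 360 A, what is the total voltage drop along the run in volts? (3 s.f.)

ρ = 0.0171 Ω·mm²/m = 1.71×10^-8 Ω·m
Section 1: A_strand = π(6.1500e-04)² = 1.188e-06 m²; R₁ = ρL/(N·A_s) = (1.71×10^-8)(3380)/(19×1.188e-06) = 2.56 Ω
Section 2: A = πr² = π(1.4800e-02 m)² = 6.881e-04 m²
R₂ = (1.71×10^-8)(1330)/(6.881e-04) = 0.03305 Ω
R = R₁ + R₂ = 2.593 Ω
V = IR = 360 × 2.593 = 934 V

934 V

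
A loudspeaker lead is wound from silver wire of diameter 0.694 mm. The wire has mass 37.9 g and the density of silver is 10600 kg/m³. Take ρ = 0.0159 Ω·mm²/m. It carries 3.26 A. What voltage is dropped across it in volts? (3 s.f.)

ρ = 0.0159 Ω·mm²/m = 1.59×10^-8 Ω·m
A = π(d/2)² = π(3.4700e-04 m)² = 3.7828e-07 m²
L = m/(density·A) = 0.0379/(10600×3.7828e-07) = 9.452 m
R = ρL/A = (1.59×10^-8)(9.452)/(3.7828e-07) = 0.3973 Ω
V = IR = 3.26 × 0.3973 = 1.30 V

1.30 V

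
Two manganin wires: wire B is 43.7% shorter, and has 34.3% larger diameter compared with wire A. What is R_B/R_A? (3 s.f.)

0.312

R ∝ L/d², so R_B/R_A = (1 − 43.7/100) × (1 + 34.3/100)⁻²
= 0.563 × 0.5544 = 0.312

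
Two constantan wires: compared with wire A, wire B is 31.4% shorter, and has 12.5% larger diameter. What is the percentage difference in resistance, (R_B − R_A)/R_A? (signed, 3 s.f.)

-45.8%

R ∝ L/d², so R_B/R_A = (1 − 31.4/100) × (1 + 12.5/100)⁻²
= 0.686 × 0.7901 = 0.542
(R_B − R_A)/R_A = 0.542 − 1 = -45.8%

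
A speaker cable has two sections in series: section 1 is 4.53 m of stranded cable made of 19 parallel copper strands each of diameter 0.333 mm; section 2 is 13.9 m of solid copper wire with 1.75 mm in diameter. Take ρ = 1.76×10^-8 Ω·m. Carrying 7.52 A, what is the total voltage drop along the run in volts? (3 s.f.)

1.13 V

Section 1: A_strand = π(1.6650e-04)² = 8.709e-08 m²; R₁ = ρL/(N·A_s) = (1.76×10^-8)(4.53)/(19×8.709e-08) = 0.04818 Ω
Section 2: A = π(d/2)² = π(8.7500e-04 m)² = 2.405e-06 m²
R₂ = (1.76×10^-8)(13.9)/(2.405e-06) = 0.1017 Ω
R = R₁ + R₂ = 0.1499 Ω
V = IR = 7.52 × 0.1499 = 1.13 V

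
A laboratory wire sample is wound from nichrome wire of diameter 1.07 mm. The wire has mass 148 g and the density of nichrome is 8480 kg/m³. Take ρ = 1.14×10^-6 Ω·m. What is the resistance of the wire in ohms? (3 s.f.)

A = π(d/2)² = π(5.3500e-04 m)² = 8.9920e-07 m²
L = m/(density·A) = 0.148/(8480×8.9920e-07) = 19.41 m
R = ρL/A = (1.14×10^-6)(19.41)/(8.9920e-07) = 24.6 Ω

24.6 Ω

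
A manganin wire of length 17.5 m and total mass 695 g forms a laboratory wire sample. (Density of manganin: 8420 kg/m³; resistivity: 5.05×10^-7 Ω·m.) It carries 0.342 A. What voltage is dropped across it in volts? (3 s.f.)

0.641 V

A = m/(density·L) = 0.695/(8420×17.5) = 4.7167e-06 m²
R = ρL/A = (5.05×10^-7)(17.5)/(4.7167e-06) = 1.874 Ω
V = IR = 0.342 × 1.874 = 0.641 V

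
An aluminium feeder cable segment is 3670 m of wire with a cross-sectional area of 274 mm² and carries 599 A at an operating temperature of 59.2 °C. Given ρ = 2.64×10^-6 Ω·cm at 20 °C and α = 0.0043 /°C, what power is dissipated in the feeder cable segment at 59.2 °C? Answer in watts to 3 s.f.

ρ = 2.64×10^-6 Ω·cm = 2.64×10^-8 Ω·m
A = 274 mm² = 2.740e-04 m²
R₍20₎ = ρL/A = (2.64×10^-8)(3670)/(2.740e-04) = 0.3536 Ω
R₍59.2₎ = R₍20₎(1 + αΔT) = 0.3536 × (1 + 0.0043×39.2) = 0.4132 Ω
P = I²R = (599)² × 0.4132 = 1.48×10^5 W

1.48×10^5 W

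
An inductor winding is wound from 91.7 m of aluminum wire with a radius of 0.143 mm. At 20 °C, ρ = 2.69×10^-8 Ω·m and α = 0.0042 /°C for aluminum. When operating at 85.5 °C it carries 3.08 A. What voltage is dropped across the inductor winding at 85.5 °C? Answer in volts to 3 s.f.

151 V

A = πr² = π(1.4300e-04 m)² = 6.424e-08 m²
R₍20₎ = ρL/A = (2.69×10^-8)(91.7)/(6.424e-08) = 38.4 Ω
R₍85.5₎ = R₍20₎(1 + αΔT) = 38.4 × (1 + 0.0042×65.5) = 48.96 Ω
V = IR = 3.08 × 48.96 = 151 V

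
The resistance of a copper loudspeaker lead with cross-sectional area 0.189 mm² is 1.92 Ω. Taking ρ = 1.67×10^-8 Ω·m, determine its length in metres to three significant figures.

21.7 m

A = 0.189 mm² = 1.890e-07 m²
L = RA/ρ = (1.92)(1.890e-07)/(1.67×10^-8) = 21.7 m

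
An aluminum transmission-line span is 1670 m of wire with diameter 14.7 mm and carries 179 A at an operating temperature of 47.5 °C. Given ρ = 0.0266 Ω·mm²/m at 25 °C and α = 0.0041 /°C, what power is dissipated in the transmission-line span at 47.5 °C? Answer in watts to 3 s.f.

9160 W

ρ = 0.0266 Ω·mm²/m = 2.66×10^-8 Ω·m
A = π(d/2)² = π(7.3500e-03 m)² = 1.697e-04 m²
R₍25₎ = ρL/A = (2.66×10^-8)(1670)/(1.697e-04) = 0.2617 Ω
R₍47.5₎ = R₍25₎(1 + αΔT) = 0.2617 × (1 + 0.0041×22.5) = 0.2859 Ω
P = I²R = (179)² × 0.2859 = 9160 W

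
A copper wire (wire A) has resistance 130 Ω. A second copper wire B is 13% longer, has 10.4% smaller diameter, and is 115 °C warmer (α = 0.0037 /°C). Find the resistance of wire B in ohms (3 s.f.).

261 Ω

R ∝ ρL/d² with ρ ∝ (1+αΔT), so R_B/R_A = (1 + 13/100) × (1 − 10.4/100)⁻² × (1 + 0.0037×115)
= 1.13 × 1.246 × 1.425 = 2.006
R_B = 2.006 × 130 = 261 Ω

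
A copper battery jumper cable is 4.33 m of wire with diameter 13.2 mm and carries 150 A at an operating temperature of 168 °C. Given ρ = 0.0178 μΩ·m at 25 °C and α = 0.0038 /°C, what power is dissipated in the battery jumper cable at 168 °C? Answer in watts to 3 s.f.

19.6 W

ρ = 0.0178 μΩ·m = 1.78×10^-8 Ω·m
A = π(d/2)² = π(6.6000e-03 m)² = 1.368e-04 m²
R₍25₎ = ρL/A = (1.78×10^-8)(4.33)/(1.368e-04) = 5.632×10^-4 Ω
R₍168₎ = R₍25₎(1 + αΔT) = 5.632×10^-4 × (1 + 0.0038×143) = 8.693×10^-4 Ω
P = I²R = (150)² × 8.693×10^-4 = 19.6 W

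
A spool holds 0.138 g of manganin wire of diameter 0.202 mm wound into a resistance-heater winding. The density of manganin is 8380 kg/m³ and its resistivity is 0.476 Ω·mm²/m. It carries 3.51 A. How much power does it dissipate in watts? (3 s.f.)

ρ = 0.476 Ω·mm²/m = 4.76×10^-7 Ω·m
A = π(d/2)² = π(1.0100e-04 m)² = 3.2047e-08 m²
L = m/(density·A) = 1.380×10^-4/(8380×3.2047e-08) = 0.5139 m
R = ρL/A = (4.76×10^-7)(0.5139)/(3.2047e-08) = 7.632 Ω
P = I²R = (3.51)² × 7.632 = 94.0 W

94.0 W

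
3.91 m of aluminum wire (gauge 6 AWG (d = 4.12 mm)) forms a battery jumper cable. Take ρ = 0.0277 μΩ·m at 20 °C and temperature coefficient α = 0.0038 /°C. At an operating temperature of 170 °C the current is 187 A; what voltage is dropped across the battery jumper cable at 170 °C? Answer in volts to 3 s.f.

ρ = 0.0277 μΩ·m = 2.77×10^-8 Ω·m
A = π(4.12/2 mm)² = π(2.0600e-03 m)² = 1.333e-05 m²
R₍20₎ = ρL/A = (2.77×10^-8)(3.91)/(1.333e-05) = 0.008124 Ω
R₍170₎ = R₍20₎(1 + αΔT) = 0.008124 × (1 + 0.0038×150) = 0.01275 Ω
V = IR = 187 × 0.01275 = 2.39 V

2.39 V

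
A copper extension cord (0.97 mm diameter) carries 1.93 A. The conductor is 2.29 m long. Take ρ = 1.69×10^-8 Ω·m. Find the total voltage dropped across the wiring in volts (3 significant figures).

A = π(d/2)² = π(4.8500e-04 m)² = 7.390e-07 m²
R = ρL/A = (1.69×10^-8)(2.29)/(7.390e-07) = 0.05237 Ω
V = IR = 1.93 × 0.05237 = 0.101 V

0.101 V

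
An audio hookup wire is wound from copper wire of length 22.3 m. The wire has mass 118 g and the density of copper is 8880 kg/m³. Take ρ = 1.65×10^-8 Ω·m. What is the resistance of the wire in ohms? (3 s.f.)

A = m/(density·L) = 0.118/(8880×22.3) = 5.9589e-07 m²
R = ρL/A = (1.65×10^-8)(22.3)/(5.9589e-07) = 0.617 Ω

0.617 Ω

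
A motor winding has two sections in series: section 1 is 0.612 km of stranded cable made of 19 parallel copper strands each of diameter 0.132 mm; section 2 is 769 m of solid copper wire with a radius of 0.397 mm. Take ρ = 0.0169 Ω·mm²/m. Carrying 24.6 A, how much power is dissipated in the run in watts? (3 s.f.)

40000 W

ρ = 0.0169 Ω·mm²/m = 1.69×10^-8 Ω·m
Section 1: A_strand = π(6.6000e-05)² = 1.368e-08 m²; R₁ = ρL/(N·A_s) = (1.69×10^-8)(612)/(19×1.368e-08) = 39.78 Ω
Section 2: A = πr² = π(3.9700e-04 m)² = 4.951e-07 m²
R₂ = (1.69×10^-8)(769)/(4.951e-07) = 26.25 Ω
R = R₁ + R₂ = 66.03 Ω
P = I²R = (24.6)² × 66.03 = 40000 W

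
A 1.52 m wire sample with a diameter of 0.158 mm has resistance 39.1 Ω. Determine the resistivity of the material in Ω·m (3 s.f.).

A = π(d/2)² = π(7.9000e-05 m)² = 1.961e-08 m²
ρ = RA/L = (39.1)(1.961e-08)/(1.52) = 5.04×10^-7 Ω·m

5.04×10^-7 Ω·m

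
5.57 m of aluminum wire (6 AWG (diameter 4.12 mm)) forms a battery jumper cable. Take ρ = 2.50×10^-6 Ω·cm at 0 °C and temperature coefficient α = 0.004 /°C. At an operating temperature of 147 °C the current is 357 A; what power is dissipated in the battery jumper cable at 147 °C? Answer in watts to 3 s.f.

2110 W

ρ = 2.50×10^-6 Ω·cm = 2.50×10^-8 Ω·m
A = π(4.12/2 mm)² = π(2.0600e-03 m)² = 1.333e-05 m²
R₍0₎ = ρL/A = (2.50×10^-8)(5.57)/(1.333e-05) = 0.01045 Ω
R₍147₎ = R₍0₎(1 + αΔT) = 0.01045 × (1 + 0.004×147) = 0.01659 Ω
P = I²R = (357)² × 0.01659 = 2110 W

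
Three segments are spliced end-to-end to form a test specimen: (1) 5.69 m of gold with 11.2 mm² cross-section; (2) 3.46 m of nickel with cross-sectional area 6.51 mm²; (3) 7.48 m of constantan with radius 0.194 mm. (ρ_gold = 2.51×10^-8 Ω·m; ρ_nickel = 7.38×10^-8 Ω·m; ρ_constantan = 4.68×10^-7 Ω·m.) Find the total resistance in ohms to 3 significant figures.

29.7 Ω

Seg 1: A = 11.2 mm² = 1.120e-05 m²
R_1 = (2.51×10^-8)(5.69)/(1.120e-05) = 0.01275 Ω
Seg 2: A = 6.51 mm² = 6.510e-06 m²
R_2 = (7.38×10^-8)(3.46)/(6.510e-06) = 0.03922 Ω
Seg 3: A = πr² = π(1.9400e-04 m)² = 1.182e-07 m²
R_3 = (4.68×10^-7)(7.48)/(1.182e-07) = 29.61 Ω
R_total = R_1 + R_2 + R_3 = 29.7 Ω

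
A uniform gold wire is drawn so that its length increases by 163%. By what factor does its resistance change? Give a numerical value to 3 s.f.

6.92

k = 1 + 163/100 = 2.63; volume constant ⇒ A' = A/k, so R' = k²R.
Factor = 6.92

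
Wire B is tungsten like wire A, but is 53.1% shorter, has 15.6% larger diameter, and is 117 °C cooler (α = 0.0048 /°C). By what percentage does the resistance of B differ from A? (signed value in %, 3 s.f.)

-84.6%

R ∝ ρL/d² with ρ ∝ (1+αΔT), so R_B/R_A = (1 − 53.1/100) × (1 + 15.6/100)⁻² × (1 − 0.0048×117)
= 0.469 × 0.7483 × 0.4384 = 0.1539
(R_B − R_A)/R_A = 0.1539 − 1 = -84.6%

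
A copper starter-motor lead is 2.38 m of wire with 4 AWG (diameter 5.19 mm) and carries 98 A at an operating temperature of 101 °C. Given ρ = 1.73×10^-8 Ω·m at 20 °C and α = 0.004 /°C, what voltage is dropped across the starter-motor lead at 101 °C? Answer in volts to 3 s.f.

0.253 V

A = π(5.19/2 mm)² = π(2.5950e-03 m)² = 2.116e-05 m²
R₍20₎ = ρL/A = (1.73×10^-8)(2.38)/(2.116e-05) = 0.001946 Ω
R₍101₎ = R₍20₎(1 + αΔT) = 0.001946 × (1 + 0.004×81) = 0.002577 Ω
V = IR = 98 × 0.002577 = 0.253 V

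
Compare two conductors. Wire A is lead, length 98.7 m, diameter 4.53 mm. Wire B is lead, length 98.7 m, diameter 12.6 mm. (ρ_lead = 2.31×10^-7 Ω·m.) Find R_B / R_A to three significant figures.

R ∝ ρL/d², so R_B/R_A = (d_A/d_B)²
= (4.53/12.6)² = 0.129

0.129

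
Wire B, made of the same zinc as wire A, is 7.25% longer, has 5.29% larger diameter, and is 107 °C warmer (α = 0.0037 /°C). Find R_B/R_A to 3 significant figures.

R ∝ ρL/d² with ρ ∝ (1+αΔT), so R_B/R_A = (1 + 7.25/100) × (1 + 5.29/100)⁻² × (1 + 0.0037×107)
= 1.073 × 0.902 × 1.396 = 1.35

1.35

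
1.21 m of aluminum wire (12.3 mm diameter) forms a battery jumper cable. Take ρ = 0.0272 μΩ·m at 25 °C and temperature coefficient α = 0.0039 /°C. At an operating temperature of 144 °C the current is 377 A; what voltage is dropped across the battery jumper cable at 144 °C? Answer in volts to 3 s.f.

0.153 V

ρ = 0.0272 μΩ·m = 2.72×10^-8 Ω·m
A = π(d/2)² = π(6.1500e-03 m)² = 1.188e-04 m²
R₍25₎ = ρL/A = (2.72×10^-8)(1.21)/(1.188e-04) = 2.770×10^-4 Ω
R₍144₎ = R₍25₎(1 + αΔT) = 2.770×10^-4 × (1 + 0.0039×119) = 4.055×10^-4 Ω
V = IR = 377 × 4.055×10^-4 = 0.153 V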